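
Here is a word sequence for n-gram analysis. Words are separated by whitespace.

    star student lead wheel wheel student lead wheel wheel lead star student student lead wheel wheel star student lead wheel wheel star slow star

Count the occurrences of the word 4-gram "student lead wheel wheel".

Scanning the 21 overlapping 4-gram windows for "student lead wheel wheel":
  position 2–5: student lead wheel wheel
  position 6–9: student lead wheel wheel
  position 13–16: student lead wheel wheel
  position 18–21: student lead wheel wheel

4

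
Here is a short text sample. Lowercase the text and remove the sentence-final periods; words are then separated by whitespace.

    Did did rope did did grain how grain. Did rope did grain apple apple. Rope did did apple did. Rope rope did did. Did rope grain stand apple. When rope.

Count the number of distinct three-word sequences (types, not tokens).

24

30 tokens → 28 trigram windows in total.
Repeated trigrams (each contributes count−1 duplicates):
  rope did did: 3
  did did rope: 2
  did rope did: 2
4 duplicate windows → 28 − 4 = 24 distinct.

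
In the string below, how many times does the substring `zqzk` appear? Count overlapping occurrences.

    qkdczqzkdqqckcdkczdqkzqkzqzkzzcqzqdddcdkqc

Sliding a length-4 window over the 42 characters (39 positions):
  position 5–8: zqzk
  position 25–28: zqzk

2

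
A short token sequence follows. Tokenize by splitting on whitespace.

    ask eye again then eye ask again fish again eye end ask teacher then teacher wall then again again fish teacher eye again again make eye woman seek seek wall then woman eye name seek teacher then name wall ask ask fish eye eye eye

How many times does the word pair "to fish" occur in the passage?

Scanning the 44 overlapping bigram windows for "to fish":
  (none found)

0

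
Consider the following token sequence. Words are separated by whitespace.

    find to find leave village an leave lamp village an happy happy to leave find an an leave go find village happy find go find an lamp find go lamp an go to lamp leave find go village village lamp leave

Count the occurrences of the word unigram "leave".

6

Scanning the 41 tokens for "leave":
  position 4: leave
  position 7: leave
  position 14: leave
  position 18: leave
  position 35: leave
  position 41: leave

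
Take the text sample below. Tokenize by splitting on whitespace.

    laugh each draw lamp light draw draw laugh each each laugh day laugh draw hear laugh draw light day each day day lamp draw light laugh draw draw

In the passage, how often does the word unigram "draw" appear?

8

Scanning the 28 tokens for "draw":
  position 3: draw
  position 6: draw
  position 7: draw
  position 14: draw
  position 17: draw
  position 24: draw
  position 27: draw
  position 28: draw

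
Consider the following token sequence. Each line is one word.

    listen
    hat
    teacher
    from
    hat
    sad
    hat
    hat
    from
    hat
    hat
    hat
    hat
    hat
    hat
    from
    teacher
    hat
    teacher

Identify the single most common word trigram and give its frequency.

"hat hat hat", 4 times

Trigram frequencies (highest first):
  hat hat hat: 4
  hat hat from: 2
  listen hat teacher: 1
  hat teacher from: 1
  teacher from hat: 1
  from hat sad: 1
  … (7 more, each ≤ 1)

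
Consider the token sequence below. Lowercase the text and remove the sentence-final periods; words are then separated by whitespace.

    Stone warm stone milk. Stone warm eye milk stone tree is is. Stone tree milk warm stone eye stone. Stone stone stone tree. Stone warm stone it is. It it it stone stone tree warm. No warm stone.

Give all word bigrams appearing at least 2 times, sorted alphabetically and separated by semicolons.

it it; milk stone; stone stone; stone tree; stone warm; warm stone

Bigram counts meeting the condition (at least 2 times):
  it it: 2
  milk stone: 2
  stone stone: 4
  stone tree: 4
  stone warm: 3
  warm stone: 4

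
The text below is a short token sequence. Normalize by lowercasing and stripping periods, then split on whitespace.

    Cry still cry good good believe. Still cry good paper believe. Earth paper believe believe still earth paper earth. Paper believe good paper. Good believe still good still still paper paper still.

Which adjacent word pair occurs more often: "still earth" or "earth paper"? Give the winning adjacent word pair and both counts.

"still earth": 1 occurrence
"earth paper": 3 occurrences

"earth paper" (3 vs 1)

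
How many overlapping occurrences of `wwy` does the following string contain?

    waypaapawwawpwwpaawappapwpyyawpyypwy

0

Sliding a length-3 window over the 36 characters (34 positions):
  (no match at any position)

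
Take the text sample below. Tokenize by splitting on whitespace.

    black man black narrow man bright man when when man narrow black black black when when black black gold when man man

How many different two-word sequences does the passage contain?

22 tokens → 21 bigram windows in total.
Repeated bigrams (each contributes count−1 duplicates):
  black black: 3
  when man: 2
  when when: 2
4 duplicate windows → 21 − 4 = 17 distinct.

17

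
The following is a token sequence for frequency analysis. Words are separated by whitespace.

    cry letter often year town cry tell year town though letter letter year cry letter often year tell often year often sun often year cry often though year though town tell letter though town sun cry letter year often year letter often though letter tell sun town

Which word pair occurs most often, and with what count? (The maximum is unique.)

Bigram frequencies (highest first):
  often year: 5
  cry letter: 3
  letter often: 3
  year town: 2
  though letter: 2
  letter year: 2
  … (25 more, each ≤ 2)

"often year", 5 times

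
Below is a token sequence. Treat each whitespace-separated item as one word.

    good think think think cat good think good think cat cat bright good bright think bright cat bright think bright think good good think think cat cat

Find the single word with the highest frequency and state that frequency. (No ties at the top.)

"think", 10 times

Unigram frequencies (highest first):
  think: 10
  good: 6
  cat: 6
  bright: 5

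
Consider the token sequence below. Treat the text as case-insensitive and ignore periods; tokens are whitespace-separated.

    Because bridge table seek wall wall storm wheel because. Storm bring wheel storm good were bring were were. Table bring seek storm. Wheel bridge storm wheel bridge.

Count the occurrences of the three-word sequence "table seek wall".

1

Scanning the 25 overlapping trigram windows for "table seek wall":
  position 3–5: table seek wall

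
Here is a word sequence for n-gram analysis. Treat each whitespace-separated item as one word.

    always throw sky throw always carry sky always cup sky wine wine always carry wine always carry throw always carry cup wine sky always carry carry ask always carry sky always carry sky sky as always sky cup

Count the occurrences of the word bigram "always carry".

7

Scanning the 37 overlapping bigram windows for "always carry":
  position 5–6: always carry
  position 13–14: always carry
  position 16–17: always carry
  position 19–20: always carry
  position 24–25: always carry
  position 28–29: always carry
  position 31–32: always carry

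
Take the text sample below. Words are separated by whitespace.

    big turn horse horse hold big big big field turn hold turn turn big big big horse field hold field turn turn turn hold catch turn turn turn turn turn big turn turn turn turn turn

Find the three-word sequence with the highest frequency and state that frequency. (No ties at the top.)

Trigram frequencies (highest first):
  turn turn turn: 7
  big big big: 2
  turn turn big: 2
  big turn horse: 1
  turn horse horse: 1
  horse horse hold: 1
  … (20 more, each ≤ 1)

"turn turn turn", 7 times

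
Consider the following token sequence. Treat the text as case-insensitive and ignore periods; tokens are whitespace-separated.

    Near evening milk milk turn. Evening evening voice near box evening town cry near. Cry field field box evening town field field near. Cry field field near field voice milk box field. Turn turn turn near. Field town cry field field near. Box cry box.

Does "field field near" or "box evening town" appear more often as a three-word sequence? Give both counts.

"field field near" (3 vs 2)

"field field near": 3 occurrences
"box evening town": 2 occurrences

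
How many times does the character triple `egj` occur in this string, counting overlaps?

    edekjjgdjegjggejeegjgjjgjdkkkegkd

Sliding a length-3 window over the 33 characters (31 positions):
  position 10–12: egj
  position 18–20: egj

2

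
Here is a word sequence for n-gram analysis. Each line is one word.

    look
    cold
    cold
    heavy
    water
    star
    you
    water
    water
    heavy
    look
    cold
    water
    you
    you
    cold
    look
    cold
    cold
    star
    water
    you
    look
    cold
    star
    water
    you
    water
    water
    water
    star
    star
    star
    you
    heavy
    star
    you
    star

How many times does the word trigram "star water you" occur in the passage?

Scanning the 36 overlapping trigram windows for "star water you":
  position 20–22: star water you
  position 25–27: star water you

2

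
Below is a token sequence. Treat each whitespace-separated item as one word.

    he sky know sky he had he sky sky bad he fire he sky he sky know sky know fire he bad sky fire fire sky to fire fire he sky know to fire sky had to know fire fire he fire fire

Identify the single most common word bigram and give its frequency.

Bigram frequencies (highest first):
  he sky: 5
  sky know: 4
  fire he: 4
  fire fire: 4
  know sky: 2
  sky he: 2
  … (17 more, each ≤ 2)

"he sky", 5 times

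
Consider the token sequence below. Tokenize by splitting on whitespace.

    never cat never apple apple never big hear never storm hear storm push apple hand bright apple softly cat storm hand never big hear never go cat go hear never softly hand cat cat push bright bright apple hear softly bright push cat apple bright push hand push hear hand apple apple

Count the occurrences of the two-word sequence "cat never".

1

Scanning the 51 overlapping bigram windows for "cat never":
  position 2–3: cat never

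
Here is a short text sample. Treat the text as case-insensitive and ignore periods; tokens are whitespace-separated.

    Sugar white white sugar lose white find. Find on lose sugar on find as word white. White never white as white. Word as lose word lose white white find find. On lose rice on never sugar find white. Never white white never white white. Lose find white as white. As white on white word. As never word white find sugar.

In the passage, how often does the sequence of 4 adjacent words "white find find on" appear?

Scanning the 57 overlapping 4-gram windows for "white find find on":
  position 6–9: white find find on
  position 28–31: white find find on

2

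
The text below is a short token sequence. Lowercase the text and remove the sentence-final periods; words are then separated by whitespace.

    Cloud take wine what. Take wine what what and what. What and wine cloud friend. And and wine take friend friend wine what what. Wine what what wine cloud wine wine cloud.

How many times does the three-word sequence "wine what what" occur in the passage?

Scanning the 30 overlapping trigram windows for "wine what what":
  position 6–8: wine what what
  position 22–24: wine what what
  position 25–27: wine what what

3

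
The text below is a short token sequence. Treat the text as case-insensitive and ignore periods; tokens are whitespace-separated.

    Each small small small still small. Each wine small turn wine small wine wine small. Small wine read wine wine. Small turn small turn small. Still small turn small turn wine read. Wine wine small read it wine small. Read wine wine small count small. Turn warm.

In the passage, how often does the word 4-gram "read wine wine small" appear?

3

Scanning the 44 overlapping 4-gram windows for "read wine wine small":
  position 18–21: read wine wine small
  position 32–35: read wine wine small
  position 40–43: read wine wine small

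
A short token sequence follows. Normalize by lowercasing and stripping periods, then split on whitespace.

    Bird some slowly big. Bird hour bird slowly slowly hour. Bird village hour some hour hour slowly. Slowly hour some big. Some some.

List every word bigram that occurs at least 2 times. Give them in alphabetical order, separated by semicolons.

hour bird; hour some; slowly hour; slowly slowly

Bigram counts meeting the condition (at least 2 times):
  hour bird: 2
  hour some: 2
  slowly hour: 2
  slowly slowly: 2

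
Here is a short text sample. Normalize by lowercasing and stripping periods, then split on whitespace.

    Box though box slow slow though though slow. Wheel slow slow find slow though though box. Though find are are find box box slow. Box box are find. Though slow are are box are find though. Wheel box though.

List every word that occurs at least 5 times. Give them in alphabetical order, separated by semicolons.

are; box; find; slow; though

Unigram counts meeting the condition (at least 5 times):
  are: 6
  box: 9
  find: 5
  slow: 8
  though: 9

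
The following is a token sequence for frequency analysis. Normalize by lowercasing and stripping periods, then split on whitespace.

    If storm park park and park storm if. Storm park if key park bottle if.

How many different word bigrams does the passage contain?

12

15 tokens → 14 bigram windows in total.
Repeated bigrams (each contributes count−1 duplicates):
  if storm: 2
  storm park: 2
2 duplicate windows → 14 − 2 = 12 distinct.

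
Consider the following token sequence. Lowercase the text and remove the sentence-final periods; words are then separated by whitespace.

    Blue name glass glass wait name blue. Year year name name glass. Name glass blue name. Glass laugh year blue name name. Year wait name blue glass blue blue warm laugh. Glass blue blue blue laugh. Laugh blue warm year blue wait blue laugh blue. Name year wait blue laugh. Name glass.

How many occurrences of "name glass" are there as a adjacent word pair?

5

Scanning the 51 overlapping bigram windows for "name glass":
  position 2–3: name glass
  position 11–12: name glass
  position 13–14: name glass
  position 16–17: name glass
  position 51–52: name glass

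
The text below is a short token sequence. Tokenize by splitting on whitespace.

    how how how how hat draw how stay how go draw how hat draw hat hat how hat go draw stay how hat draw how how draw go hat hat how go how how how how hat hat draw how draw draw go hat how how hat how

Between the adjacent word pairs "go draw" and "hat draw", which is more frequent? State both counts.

"go draw": 2 occurrences
"hat draw": 4 occurrences

"hat draw" (4 vs 2)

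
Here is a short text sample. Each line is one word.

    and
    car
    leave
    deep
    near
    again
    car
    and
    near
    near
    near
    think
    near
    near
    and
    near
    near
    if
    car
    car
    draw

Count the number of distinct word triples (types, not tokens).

21 tokens → 19 trigram windows in total.
Repeated trigrams (each contributes count−1 duplicates):
  and near near: 2
1 duplicate windows → 19 − 1 = 18 distinct.

18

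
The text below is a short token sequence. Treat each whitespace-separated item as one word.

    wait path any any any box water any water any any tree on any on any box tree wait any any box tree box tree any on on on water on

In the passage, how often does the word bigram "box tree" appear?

Scanning the 30 overlapping bigram windows for "box tree":
  position 17–18: box tree
  position 22–23: box tree
  position 24–25: box tree

3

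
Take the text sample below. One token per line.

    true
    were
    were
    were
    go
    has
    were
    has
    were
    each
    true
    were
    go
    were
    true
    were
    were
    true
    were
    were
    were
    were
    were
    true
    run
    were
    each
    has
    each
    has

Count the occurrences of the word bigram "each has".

2

Scanning the 29 overlapping bigram windows for "each has":
  position 27–28: each has
  position 29–30: each has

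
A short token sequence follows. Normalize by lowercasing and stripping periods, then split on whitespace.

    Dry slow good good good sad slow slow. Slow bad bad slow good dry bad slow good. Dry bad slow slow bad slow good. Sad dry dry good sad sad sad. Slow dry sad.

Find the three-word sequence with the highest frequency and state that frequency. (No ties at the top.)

Trigram frequencies (highest first):
  bad slow good: 3
  slow slow bad: 2
  slow good dry: 2
  good dry bad: 2
  dry bad slow: 2
  dry slow good: 1
  … (20 more, each ≤ 1)

"bad slow good", 3 times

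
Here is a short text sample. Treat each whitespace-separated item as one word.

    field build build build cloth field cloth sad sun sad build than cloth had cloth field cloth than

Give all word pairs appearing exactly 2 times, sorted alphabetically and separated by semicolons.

Bigram counts meeting the condition (exactly 2 times):
  build build: 2
  cloth field: 2
  field cloth: 2

build build; cloth field; field cloth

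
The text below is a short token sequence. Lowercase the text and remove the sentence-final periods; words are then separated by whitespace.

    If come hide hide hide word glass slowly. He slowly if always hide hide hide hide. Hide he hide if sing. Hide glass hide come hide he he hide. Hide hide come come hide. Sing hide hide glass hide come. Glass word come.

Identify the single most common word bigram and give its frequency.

"hide hide", 9 times

Bigram frequencies (highest first):
  hide hide: 9
  come hide: 3
  hide come: 3
  hide he: 2
  he hide: 2
  sing hide: 2
  … (19 more, each ≤ 2)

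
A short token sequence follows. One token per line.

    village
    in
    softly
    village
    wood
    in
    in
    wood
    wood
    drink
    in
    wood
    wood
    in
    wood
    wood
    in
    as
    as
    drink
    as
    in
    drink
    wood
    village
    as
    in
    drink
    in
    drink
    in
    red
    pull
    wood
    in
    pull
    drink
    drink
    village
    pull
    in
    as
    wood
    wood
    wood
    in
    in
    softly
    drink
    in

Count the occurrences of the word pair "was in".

Scanning the 49 overlapping bigram windows for "was in":
  (none found)

0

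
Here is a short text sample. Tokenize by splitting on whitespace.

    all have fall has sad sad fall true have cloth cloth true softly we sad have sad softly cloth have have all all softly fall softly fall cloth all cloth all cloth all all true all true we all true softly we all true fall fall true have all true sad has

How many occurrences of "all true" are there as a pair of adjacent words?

5

Scanning the 51 overlapping bigram windows for "all true":
  position 34–35: all true
  position 36–37: all true
  position 39–40: all true
  position 43–44: all true
  position 49–50: all true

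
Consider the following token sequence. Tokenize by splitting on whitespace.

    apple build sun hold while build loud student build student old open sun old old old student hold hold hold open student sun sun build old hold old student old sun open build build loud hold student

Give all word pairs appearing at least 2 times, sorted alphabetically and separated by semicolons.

Bigram counts meeting the condition (at least 2 times):
  build loud: 2
  hold hold: 2
  old old: 2
  old student: 2
  student old: 2

build loud; hold hold; old old; old student; student old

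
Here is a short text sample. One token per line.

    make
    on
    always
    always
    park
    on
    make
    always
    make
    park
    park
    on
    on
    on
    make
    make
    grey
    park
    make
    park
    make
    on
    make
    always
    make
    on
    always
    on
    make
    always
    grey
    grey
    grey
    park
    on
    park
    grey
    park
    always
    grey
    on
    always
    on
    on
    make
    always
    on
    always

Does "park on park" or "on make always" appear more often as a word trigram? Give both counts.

"on make always" (4 vs 1)

"park on park": 1 occurrence
"on make always": 4 occurrences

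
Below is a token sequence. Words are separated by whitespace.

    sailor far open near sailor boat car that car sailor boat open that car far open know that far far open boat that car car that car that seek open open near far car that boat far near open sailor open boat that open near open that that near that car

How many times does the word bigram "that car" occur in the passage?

5

Scanning the 50 overlapping bigram windows for "that car":
  position 8–9: that car
  position 13–14: that car
  position 23–24: that car
  position 26–27: that car
  position 50–51: that car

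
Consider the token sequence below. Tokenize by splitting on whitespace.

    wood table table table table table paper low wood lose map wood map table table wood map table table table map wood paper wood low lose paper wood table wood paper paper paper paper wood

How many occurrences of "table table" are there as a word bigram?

Scanning the 34 overlapping bigram windows for "table table":
  position 2–3: table table
  position 3–4: table table
  position 4–5: table table
  position 5–6: table table
  position 14–15: table table
  position 18–19: table table
  position 19–20: table table

7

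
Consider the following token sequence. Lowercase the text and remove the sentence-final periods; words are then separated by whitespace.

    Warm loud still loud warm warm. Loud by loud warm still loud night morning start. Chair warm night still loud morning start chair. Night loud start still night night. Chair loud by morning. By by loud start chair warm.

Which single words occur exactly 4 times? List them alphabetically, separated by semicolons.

Unigram counts meeting the condition (exactly 4 times):
  by: 4
  chair: 4
  start: 4
  still: 4

by; chair; start; still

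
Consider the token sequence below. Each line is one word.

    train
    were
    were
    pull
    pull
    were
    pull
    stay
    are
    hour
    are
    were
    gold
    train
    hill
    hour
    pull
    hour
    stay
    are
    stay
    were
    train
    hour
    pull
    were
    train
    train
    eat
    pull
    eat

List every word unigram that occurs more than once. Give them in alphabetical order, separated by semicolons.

are; eat; hour; pull; stay; train; were

Unigram counts meeting the condition (more than once):
  are: 3
  eat: 2
  hour: 4
  pull: 6
  stay: 3
  train: 5
  were: 6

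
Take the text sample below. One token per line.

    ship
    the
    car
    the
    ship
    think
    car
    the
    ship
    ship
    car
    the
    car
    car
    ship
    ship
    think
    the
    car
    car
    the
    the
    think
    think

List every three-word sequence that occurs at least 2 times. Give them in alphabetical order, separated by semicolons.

car the ship; the car car

Trigram counts meeting the condition (at least 2 times):
  car the ship: 2
  the car car: 2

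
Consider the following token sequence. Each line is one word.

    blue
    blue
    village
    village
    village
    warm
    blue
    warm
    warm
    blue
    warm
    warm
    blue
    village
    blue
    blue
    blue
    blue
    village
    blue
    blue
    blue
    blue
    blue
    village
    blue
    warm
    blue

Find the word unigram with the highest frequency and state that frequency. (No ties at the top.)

"blue", 16 times

Unigram frequencies (highest first):
  blue: 16
  village: 6
  warm: 6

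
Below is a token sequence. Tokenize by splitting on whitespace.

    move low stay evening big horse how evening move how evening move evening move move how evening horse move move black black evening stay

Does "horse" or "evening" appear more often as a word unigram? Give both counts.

"horse": 2 occurrences
"evening": 6 occurrences

"evening" (6 vs 2)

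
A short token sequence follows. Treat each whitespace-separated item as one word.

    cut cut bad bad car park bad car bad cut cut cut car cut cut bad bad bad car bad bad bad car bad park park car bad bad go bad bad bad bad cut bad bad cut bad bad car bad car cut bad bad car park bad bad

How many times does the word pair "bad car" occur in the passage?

7

Scanning the 49 overlapping bigram windows for "bad car":
  position 4–5: bad car
  position 7–8: bad car
  position 18–19: bad car
  position 22–23: bad car
  position 40–41: bad car
  position 42–43: bad car
  position 46–47: bad car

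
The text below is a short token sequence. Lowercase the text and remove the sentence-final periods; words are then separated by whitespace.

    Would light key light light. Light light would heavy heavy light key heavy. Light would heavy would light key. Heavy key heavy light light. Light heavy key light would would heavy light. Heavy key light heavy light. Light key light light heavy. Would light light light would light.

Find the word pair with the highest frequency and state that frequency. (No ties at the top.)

Bigram frequencies (highest first):
  light light: 9
  heavy light: 5
  would light: 4
  light key: 4
  key light: 4
  light would: 4
  … (7 more, each ≤ 4)

"light light", 9 times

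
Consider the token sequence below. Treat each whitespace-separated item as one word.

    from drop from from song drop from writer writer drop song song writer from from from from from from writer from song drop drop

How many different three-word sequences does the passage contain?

18

24 tokens → 22 trigram windows in total.
Repeated trigrams (each contributes count−1 duplicates):
  from from from: 4
  from song drop: 2
4 duplicate windows → 22 − 4 = 18 distinct.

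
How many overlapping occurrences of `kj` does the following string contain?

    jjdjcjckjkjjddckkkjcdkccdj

3

Sliding a length-2 window over the 26 characters (25 positions):
  position 8–9: kj
  position 10–11: kj
  position 18–19: kj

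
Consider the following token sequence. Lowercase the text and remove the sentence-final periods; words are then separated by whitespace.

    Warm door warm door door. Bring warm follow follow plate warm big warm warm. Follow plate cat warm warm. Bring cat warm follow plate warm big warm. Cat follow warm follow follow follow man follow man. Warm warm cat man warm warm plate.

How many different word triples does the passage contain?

43 tokens → 41 trigram windows in total.
Repeated trigrams (each contributes count−1 duplicates):
  follow plate warm: 2
  man warm warm: 2
  plate warm big: 2
  warm big warm: 2
  warm follow follow: 2
  warm follow plate: 2
6 duplicate windows → 41 − 6 = 35 distinct.

35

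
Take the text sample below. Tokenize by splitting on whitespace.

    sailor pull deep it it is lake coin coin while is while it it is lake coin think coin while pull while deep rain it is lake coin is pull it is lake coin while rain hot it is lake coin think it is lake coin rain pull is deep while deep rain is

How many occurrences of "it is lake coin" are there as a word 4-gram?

Scanning the 51 overlapping 4-gram windows for "it is lake coin":
  position 5–8: it is lake coin
  position 14–17: it is lake coin
  position 25–28: it is lake coin
  position 31–34: it is lake coin
  position 38–41: it is lake coin
  position 43–46: it is lake coin

6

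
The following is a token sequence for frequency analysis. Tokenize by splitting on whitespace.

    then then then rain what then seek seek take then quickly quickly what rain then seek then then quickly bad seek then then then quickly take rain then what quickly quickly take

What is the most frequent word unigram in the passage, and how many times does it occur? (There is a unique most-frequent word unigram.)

"then", 12 times

Unigram frequencies (highest first):
  then: 12
  quickly: 6
  seek: 4
  rain: 3
  what: 3
  take: 3
  … (1 more, each ≤ 1)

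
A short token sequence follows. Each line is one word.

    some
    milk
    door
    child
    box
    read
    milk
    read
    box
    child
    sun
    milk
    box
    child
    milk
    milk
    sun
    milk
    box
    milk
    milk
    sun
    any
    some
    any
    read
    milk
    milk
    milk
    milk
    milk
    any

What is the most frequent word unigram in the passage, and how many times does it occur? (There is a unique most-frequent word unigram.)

"milk", 13 times

Unigram frequencies (highest first):
  milk: 13
  box: 4
  child: 3
  read: 3
  sun: 3
  any: 3
  … (2 more, each ≤ 2)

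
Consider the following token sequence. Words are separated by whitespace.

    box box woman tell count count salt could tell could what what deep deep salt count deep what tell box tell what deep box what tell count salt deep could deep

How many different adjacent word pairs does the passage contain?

31 tokens → 30 bigram windows in total.
Repeated bigrams (each contributes count−1 duplicates):
  count salt: 2
  tell count: 2
  what deep: 2
  what tell: 2
4 duplicate windows → 30 − 4 = 26 distinct.

26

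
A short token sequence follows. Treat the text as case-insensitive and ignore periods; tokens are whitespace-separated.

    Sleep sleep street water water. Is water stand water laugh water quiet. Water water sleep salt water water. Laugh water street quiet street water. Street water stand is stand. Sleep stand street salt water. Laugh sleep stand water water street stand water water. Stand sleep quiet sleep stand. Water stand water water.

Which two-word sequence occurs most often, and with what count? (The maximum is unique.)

Bigram frequencies (highest first):
  water water: 6
  stand water: 5
  water stand: 4
  street water: 3
  water laugh: 3
  water street: 3
  … (22 more, each ≤ 3)

"water water", 6 times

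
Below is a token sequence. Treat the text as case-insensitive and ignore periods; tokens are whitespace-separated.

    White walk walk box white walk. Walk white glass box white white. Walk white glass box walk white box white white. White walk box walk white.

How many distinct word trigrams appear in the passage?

18

26 tokens → 24 trigram windows in total.
Repeated trigrams (each contributes count−1 duplicates):
  box walk white: 2
  box white white: 2
  walk white glass: 2
  white glass box: 2
  white walk walk: 2
  white white walk: 2
6 duplicate windows → 24 − 6 = 18 distinct.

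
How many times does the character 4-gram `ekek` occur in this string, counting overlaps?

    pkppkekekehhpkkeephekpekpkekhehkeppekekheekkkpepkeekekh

3

Sliding a length-4 window over the 55 characters (52 positions):
  position 6–9: ekek
  position 36–39: ekek
  position 51–54: ekek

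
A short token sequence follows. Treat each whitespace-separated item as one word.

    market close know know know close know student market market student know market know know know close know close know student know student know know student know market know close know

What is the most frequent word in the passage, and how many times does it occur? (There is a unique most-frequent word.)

Unigram frequencies (highest first):
  know: 16
  market: 5
  close: 5
  student: 5

"know", 16 times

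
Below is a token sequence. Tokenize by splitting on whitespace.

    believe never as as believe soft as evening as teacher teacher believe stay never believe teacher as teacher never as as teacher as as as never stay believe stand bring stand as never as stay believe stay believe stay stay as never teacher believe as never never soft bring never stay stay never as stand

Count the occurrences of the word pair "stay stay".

2

Scanning the 54 overlapping bigram windows for "stay stay":
  position 39–40: stay stay
  position 51–52: stay stay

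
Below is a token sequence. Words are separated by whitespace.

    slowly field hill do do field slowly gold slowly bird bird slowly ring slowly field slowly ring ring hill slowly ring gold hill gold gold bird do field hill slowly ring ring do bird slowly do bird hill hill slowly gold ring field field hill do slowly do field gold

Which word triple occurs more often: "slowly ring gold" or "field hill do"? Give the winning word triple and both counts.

"slowly ring gold": 1 occurrence
"field hill do": 2 occurrences

"field hill do" (2 vs 1)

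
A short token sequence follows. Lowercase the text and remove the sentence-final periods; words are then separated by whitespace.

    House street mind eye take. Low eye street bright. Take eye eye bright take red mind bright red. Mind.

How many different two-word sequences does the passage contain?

19 tokens → 18 bigram windows in total.
Repeated bigrams (each contributes count−1 duplicates):
  bright take: 2
  red mind: 2
2 duplicate windows → 18 − 2 = 16 distinct.

16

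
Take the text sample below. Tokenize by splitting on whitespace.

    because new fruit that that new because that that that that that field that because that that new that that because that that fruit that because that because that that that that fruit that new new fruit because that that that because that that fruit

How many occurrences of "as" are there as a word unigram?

0

Scanning the 45 tokens for "as":
  (none found)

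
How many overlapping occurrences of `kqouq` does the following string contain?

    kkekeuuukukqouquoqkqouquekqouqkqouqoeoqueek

Sliding a length-5 window over the 43 characters (39 positions):
  position 11–15: kqouq
  position 19–23: kqouq
  position 26–30: kqouq
  position 31–35: kqouq

4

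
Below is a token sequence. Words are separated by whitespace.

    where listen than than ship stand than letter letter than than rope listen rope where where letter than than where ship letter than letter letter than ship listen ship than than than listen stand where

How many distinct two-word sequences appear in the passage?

24

35 tokens → 34 bigram windows in total.
Repeated bigrams (each contributes count−1 duplicates):
  than than: 5
  letter than: 4
  letter letter: 2
  than letter: 2
  than ship: 2
10 duplicate windows → 34 − 10 = 24 distinct.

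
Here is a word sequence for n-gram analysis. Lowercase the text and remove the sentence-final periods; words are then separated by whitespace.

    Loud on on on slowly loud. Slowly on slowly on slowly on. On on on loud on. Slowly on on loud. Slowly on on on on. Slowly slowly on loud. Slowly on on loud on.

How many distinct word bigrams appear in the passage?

35 tokens → 34 bigram windows in total.
Repeated bigrams (each contributes count−1 duplicates):
  on on: 10
  slowly on: 7
  on slowly: 5
  on loud: 4
  loud on: 3
  loud slowly: 3
26 duplicate windows → 34 − 26 = 8 distinct.

8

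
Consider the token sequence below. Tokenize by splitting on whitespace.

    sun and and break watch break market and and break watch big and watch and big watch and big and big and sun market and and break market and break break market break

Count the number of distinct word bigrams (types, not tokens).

17

33 tokens → 32 bigram windows in total.
Repeated bigrams (each contributes count−1 duplicates):
  and break: 4
  and and: 3
  and big: 3
  big and: 3
  break market: 3
  market and: 3
  break watch: 2
  watch and: 2
15 duplicate windows → 32 − 15 = 17 distinct.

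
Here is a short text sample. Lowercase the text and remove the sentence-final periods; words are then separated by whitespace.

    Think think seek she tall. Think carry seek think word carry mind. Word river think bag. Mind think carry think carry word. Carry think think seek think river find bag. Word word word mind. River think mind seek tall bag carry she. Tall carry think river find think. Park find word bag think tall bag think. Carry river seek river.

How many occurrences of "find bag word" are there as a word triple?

1

Scanning the 58 overlapping trigram windows for "find bag word":
  position 29–31: find bag word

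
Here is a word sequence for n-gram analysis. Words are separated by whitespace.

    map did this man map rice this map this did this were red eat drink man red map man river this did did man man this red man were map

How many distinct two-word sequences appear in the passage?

27

30 tokens → 29 bigram windows in total.
Repeated bigrams (each contributes count−1 duplicates):
  did this: 2
  this did: 2
2 duplicate windows → 29 − 2 = 27 distinct.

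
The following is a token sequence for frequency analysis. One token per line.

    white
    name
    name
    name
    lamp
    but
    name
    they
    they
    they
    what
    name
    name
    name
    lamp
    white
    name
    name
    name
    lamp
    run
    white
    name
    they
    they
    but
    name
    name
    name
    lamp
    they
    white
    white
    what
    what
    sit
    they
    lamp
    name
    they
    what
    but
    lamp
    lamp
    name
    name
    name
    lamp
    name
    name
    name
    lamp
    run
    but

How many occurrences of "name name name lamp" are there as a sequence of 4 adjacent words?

6

Scanning the 51 overlapping 4-gram windows for "name name name lamp":
  position 2–5: name name name lamp
  position 12–15: name name name lamp
  position 17–20: name name name lamp
  position 27–30: name name name lamp
  position 45–48: name name name lamp
  position 49–52: name name name lamp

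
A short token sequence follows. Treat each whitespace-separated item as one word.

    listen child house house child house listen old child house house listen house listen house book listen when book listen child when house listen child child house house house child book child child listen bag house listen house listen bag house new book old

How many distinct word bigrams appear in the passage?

23

44 tokens → 43 bigram windows in total.
Repeated bigrams (each contributes count−1 duplicates):
  house listen: 6
  child house: 4
  house house: 4
  listen child: 3
  listen house: 3
  bag house: 2
  book listen: 2
  child child: 2
  … (2 more repeated)
20 duplicate windows → 43 − 20 = 23 distinct.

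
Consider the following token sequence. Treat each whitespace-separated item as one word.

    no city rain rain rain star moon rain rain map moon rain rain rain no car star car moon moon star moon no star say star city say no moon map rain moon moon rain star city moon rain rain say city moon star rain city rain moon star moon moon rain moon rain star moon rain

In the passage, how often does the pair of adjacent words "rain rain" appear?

Scanning the 56 overlapping bigram windows for "rain rain":
  position 3–4: rain rain
  position 4–5: rain rain
  position 8–9: rain rain
  position 12–13: rain rain
  position 13–14: rain rain
  position 39–40: rain rain

6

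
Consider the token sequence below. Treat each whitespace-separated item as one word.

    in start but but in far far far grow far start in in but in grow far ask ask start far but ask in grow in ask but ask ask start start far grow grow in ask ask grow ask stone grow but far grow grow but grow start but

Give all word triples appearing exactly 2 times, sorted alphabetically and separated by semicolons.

ask ask start; far grow grow; grow in ask

Trigram counts meeting the condition (exactly 2 times):
  ask ask start: 2
  far grow grow: 2
  grow in ask: 2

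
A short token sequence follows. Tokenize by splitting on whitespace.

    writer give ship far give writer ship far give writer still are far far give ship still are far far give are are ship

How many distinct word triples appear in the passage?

17

24 tokens → 22 trigram windows in total.
Repeated trigrams (each contributes count−1 duplicates):
  are far far: 2
  far far give: 2
  far give writer: 2
  ship far give: 2
  still are far: 2
5 duplicate windows → 22 − 5 = 17 distinct.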